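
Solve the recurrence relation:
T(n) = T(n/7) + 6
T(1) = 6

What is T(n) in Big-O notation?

Each step divides n by 7 and adds 6. After log_7(n) steps we reach T(1)=6. So T(n) = 6·log_7(n) + 6 = O(log n).

Answer: O(log n)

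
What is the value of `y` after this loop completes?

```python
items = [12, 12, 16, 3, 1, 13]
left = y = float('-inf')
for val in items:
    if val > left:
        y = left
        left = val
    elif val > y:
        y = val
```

Second largest (with repeats) in [12, 12, 16, 3, 1, 13]
`y` takes the values: -inf → 12 → 13

Answer: 13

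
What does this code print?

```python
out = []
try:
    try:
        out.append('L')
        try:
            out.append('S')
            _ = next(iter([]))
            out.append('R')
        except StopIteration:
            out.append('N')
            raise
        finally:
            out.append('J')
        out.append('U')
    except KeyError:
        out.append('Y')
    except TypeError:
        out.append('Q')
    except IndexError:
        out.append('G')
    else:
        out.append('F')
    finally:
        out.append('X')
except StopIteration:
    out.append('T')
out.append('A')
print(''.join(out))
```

Execution trace: 'L' (try body) → 'S' (inner try body) → 'N' (inner except StopIteration) → 'J' (inner finally) → 'X' (finally) → 'T' (outer except StopIteration) → 'A' (after the try/except). Output: LSNJXTA

Answer: LSNJXTA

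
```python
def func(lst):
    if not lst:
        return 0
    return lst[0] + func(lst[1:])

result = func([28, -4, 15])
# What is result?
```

28 + (-4) + 15 + 0 = 39

Answer: 39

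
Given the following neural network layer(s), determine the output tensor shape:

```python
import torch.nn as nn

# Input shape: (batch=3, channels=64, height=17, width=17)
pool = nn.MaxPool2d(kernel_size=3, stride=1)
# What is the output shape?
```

Input: (3, 64, 17, 17) -> Output: (3, 64, 15, 15)

Answer: (3, 64, 15, 15)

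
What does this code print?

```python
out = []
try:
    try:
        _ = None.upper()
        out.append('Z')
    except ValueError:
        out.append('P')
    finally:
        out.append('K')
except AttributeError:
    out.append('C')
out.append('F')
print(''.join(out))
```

Execution trace: 'K' (finally) → 'C' (outer except AttributeError) → 'F' (after the try/except). Output: KCF

Answer: KCF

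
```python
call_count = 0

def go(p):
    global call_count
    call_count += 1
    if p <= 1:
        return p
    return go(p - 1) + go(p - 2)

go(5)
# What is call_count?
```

Calls(p) = 1 + Calls(p-1) + Calls(p-2); Calls(0)=Calls(1)=1. For p=5 this gives 15.

Answer: 15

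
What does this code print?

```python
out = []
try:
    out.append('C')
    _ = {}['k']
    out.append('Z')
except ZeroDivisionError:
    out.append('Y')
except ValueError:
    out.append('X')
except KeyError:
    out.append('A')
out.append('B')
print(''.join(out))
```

Execution trace: 'C' (try body) → 'A' (except KeyError) → 'B' (after the try/except). Output: CAB

Answer: CAB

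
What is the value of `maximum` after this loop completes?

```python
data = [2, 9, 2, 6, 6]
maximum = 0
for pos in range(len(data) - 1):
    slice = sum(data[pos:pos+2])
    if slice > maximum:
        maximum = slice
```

Max sum of 2-element window in [2, 9, 2, 6, 6]
`maximum` takes the values: 0 → 11 → 12

Answer: 12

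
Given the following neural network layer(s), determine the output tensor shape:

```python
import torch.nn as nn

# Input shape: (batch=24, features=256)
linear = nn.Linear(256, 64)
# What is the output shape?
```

Input: (24, 256) -> Output: (24, 64)

Answer: (24, 64)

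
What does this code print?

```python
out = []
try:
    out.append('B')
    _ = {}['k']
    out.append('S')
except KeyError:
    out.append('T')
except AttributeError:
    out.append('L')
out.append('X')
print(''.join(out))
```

Execution trace: 'B' (try body) → 'T' (except KeyError) → 'X' (after the try/except). Output: BTX

Answer: BTX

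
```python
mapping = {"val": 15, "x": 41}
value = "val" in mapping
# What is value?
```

Trace:
`mapping = {"val": 15, "x": 41}` → mapping = {'val': 15, 'x': 41}
`value = "val" in mapping` → value = True
So value = True

Answer: True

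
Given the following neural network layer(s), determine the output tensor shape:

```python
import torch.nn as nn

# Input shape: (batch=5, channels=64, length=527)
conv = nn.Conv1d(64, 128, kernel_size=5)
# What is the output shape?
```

Input: (5, 64, 527) -> Output: (5, 128, 523)

Answer: (5, 128, 523)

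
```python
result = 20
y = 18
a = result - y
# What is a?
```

Trace:
`result = 20` → result = 20
`y = 18` → y = 18
`a = result - y` → a = 2
So a = 2

Answer: 2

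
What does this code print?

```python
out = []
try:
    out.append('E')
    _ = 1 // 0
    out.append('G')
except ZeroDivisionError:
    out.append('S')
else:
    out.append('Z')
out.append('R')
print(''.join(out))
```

Execution trace: 'E' (try body) → 'S' (except ZeroDivisionError) → 'R' (after the try/except). Output: ESR

Answer: ESR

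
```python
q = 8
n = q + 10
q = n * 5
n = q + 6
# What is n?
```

Trace:
`q = 8` → q = 8
`n = q + 10` → n = 18
`q = n * 5` → q = 90
`n = q + 6` → n = 96
So n = 96

Answer: 96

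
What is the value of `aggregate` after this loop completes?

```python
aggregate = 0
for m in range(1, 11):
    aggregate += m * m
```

Sum of squares 1² to 10² = 385
`aggregate` takes the values: 0 → 1 → 5 → 14 → 30 → 55 → 91 → 140 → 204 → 285 → 385

Answer: 385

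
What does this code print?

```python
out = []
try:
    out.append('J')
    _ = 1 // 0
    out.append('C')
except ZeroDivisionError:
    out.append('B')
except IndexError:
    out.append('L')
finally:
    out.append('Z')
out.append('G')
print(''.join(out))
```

Execution trace: 'J' (try body) → 'B' (except ZeroDivisionError) → 'Z' (finally) → 'G' (after the try/except). Output: JBZG

Answer: JBZG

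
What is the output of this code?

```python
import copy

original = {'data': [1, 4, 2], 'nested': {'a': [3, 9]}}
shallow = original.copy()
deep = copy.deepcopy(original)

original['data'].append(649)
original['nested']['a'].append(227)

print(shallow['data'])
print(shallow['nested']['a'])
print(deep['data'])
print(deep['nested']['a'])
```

Key concept: comparing shallow vs deep copy.
Step by step:
`original = {'data': [1, 4, 2], 'nested': {'a': [3, 9]}}` → original = {'data': [1, 4, 2], 'nested': {'a': [3, 9]}}
`shallow = original.copy()` → shallow = {'data': [1, 4, 2], 'nested': {'a': [3, 9]}}
`deep = copy.deepcopy(original)` → deep = {'data': [1, 4, 2], 'nested': {'a': [3, 9]}}
`original['data'].append(649)` → original = {'data': [1, 4, 2, 649], 'nested': {'a': [3, 9]}}; shallow = {'data': [1, 4, 2, 649], 'nested': {'a': [3, 9]}}
`original['nested']['a'].append(227)` → original = {'data': [1, 4, 2, 649], 'nested': {'a': [3, 9, 227]}}; shallow = {'data': [1, 4, 2, 649], 'nested': {'a': [3, 9, 227]}}
`print(shallow['data'])` → prints [1, 4, 2, 649]
`print(shallow['nested']['a'])` → prints [3, 9, 227]
`print(deep['data'])` → prints [1, 4, 2]
`print(deep['nested']['a'])` → prints [3, 9]

Answer:
[1, 4, 2, 649]
[3, 9, 227]
[1, 4, 2]
[3, 9]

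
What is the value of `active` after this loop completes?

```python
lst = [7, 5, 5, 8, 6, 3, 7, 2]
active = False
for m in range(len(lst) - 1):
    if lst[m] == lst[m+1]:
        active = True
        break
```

Check consecutive duplicates in [7, 5, 5, 8, 6, 3, 7, 2]
`active` takes the values: False → True

Answer: True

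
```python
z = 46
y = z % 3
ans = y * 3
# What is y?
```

Trace:
`z = 46` → z = 46
`y = z % 3` → y = 1
`ans = y * 3` → ans = 3
So y = 1

Answer: 1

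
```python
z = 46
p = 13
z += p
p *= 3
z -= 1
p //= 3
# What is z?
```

Trace:
`z = 46` → z = 46
`p = 13` → p = 13
`z += p` → z = 59
`p *= 3` → p = 39
`z -= 1` → z = 58
`p //= 3` → p = 13
So z = 58

Answer: 58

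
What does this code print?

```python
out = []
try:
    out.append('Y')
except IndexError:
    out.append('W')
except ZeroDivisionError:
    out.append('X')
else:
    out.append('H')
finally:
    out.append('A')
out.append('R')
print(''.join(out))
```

Execution trace: 'Y' (try body, no exception) → 'H' (else) → 'A' (finally) → 'R' (after the try/except). Output: YHAR

Answer: YHAR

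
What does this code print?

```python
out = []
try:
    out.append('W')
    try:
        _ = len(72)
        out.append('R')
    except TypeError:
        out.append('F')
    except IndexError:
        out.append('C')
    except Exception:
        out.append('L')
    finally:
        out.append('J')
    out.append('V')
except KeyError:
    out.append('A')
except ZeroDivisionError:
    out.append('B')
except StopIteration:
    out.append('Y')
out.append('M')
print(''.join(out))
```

Execution trace: 'W' (try body) → 'F' (inner except TypeError) → 'J' (inner finally) → 'V' (try body, no exception) → 'M' (after the try/except). Output: WFJVM

Answer: WFJVM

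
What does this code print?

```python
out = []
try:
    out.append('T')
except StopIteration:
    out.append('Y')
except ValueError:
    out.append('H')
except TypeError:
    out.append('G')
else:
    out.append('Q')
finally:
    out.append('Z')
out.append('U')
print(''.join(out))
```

Execution trace: 'T' (try body, no exception) → 'Q' (else) → 'Z' (finally) → 'U' (after the try/except). Output: TQZU

Answer: TQZU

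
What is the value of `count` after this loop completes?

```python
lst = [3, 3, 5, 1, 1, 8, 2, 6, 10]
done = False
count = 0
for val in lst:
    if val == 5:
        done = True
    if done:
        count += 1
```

Count elements after first 5 in [3, 3, 5, 1, 1, 8, 2, 6, 10]
`count` takes the values: 0 → 1 → 2 → 3 → 4 → 5 → 6 → 7

Answer: 7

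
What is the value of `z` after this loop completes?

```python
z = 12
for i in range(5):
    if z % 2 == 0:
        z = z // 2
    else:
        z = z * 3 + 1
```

Collatz-style transformation from 12
`z` takes the values: 12 → 6 → 3 → 10 → 5 → 16

Answer: 16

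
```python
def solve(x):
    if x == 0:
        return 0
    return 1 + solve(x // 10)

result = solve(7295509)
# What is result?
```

Count of digits of 7295509: 7

Answer: 7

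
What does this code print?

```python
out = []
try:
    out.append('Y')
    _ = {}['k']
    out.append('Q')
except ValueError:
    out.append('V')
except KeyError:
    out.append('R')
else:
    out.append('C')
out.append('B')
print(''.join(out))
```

Execution trace: 'Y' (try body) → 'R' (except KeyError) → 'B' (after the try/except). Output: YRB

Answer: YRB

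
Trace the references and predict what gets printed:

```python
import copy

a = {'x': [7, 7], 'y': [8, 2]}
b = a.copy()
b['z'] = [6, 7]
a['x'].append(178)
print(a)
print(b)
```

Key concept: shallow copy of dict with mutable values.
Step by step:
`a = {'x': [7, 7], 'y': [8, 2]}` → a = {'x': [7, 7], 'y': [8, 2]}
`b = a.copy()` → b = {'x': [7, 7], 'y': [8, 2]}
`b['z'] = [6, 7]` → b = {'x': [7, 7], 'y': [8, 2], 'z': [6, 7]}
`a['x'].append(178)` → a = {'x': [7, 7, 178], 'y': [8, 2]}; b = {'x': [7, 7, 178], 'y': [8, 2], 'z': [6, 7]}
`print(a)` → prints {'x': [7, 7, 178], 'y': [8, 2]}
`print(b)` → prints {'x': [7, 7, 178], 'y': [8, 2], 'z': [6, 7]}

Answer:
{'x': [7, 7, 178], 'y': [8, 2]}
{'x': [7, 7, 178], 'y': [8, 2], 'z': [6, 7]}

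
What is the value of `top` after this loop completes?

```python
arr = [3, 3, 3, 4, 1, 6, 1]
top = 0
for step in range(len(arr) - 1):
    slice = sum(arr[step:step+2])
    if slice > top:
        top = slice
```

Max sum of 2-element window in [3, 3, 3, 4, 1, 6, 1]
`top` takes the values: 0 → 6 → 7

Answer: 7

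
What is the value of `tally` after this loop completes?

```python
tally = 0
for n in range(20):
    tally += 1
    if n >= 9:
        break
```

Loop breaks when n reaches 9, tally is 10
`tally` takes the values: 0 → 1 → 2 → 3 → 4 → 5 → 6 → 7 → 8 → 9 → 10

Answer: 10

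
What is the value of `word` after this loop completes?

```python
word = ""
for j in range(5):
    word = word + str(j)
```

Concatenate digits 0 to 4
`word` takes the values: "" → "0" → "01" → "012" → "0123" → "01234"

Answer: "01234"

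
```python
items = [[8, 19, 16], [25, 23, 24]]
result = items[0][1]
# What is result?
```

Trace:
`items = [[8, 19, 16], [25, 23, 24]]` → items = [[8, 19, 16], [25, 23, 24]]
`result = items[0][1]` → result = 19
So result = 19

Answer: 19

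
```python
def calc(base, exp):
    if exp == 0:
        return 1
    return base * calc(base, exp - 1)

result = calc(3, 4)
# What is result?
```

calc(3, 4) = 3 * 3 * 3 * 3 = 81

Answer: 81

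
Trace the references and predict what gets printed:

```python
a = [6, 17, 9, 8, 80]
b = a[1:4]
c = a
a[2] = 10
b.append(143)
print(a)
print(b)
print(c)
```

Key concept: slice vs alias.
Step by step:
`a = [6, 17, 9, 8, 80]` → a = [6, 17, 9, 8, 80]
`b = a[1:4]` → b = [17, 9, 8]
`c = a` → c = [6, 17, 9, 8, 80] (same object as a)
`a[2] = 10` → a = [6, 17, 10, 8, 80] (same object as c); c = [6, 17, 10, 8, 80] (same object as a)
`b.append(143)` → b = [17, 9, 8, 143]
`print(a)` → prints [6, 17, 10, 8, 80]
`print(b)` → prints [17, 9, 8, 143]
`print(c)` → prints [6, 17, 10, 8, 80]

Answer:
[6, 17, 10, 8, 80]
[17, 9, 8, 143]
[6, 17, 10, 8, 80]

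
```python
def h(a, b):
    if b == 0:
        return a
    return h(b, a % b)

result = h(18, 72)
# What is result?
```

h(18, 72) -> h(72, 18) -> h(18, 0) -> 18

Answer: 18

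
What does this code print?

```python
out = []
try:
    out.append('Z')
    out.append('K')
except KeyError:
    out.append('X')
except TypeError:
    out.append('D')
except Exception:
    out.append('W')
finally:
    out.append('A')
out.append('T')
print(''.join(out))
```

Execution trace: 'Z' (try body) → 'K' (try body, no exception) → 'A' (finally) → 'T' (after the try/except). Output: ZKAT

Answer: ZKAT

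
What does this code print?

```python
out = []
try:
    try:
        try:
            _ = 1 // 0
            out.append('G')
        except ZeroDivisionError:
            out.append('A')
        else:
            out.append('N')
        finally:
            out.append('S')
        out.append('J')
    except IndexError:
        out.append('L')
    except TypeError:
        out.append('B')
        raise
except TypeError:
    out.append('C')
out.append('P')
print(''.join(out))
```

Execution trace: 'A' (inner except ZeroDivisionError) → 'S' (inner finally) → 'J' (try body, no exception) → 'P' (after the try/except). Output: ASJP

Answer: ASJP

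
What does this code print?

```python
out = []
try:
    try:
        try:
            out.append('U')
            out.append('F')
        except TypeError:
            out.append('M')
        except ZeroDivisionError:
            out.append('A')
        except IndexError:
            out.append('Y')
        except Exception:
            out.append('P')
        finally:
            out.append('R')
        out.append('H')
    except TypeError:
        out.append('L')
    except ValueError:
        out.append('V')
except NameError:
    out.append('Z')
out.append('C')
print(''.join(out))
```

Execution trace: 'U' (inner try body) → 'F' (inner try body, no exception) → 'R' (inner finally) → 'H' (try body, no exception) → 'C' (after the try/except). Output: UFRHC

Answer: UFRHC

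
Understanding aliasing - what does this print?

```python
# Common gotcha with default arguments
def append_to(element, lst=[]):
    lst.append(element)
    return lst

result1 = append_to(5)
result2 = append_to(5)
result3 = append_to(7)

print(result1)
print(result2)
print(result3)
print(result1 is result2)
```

Key concept: mutable default argument gotcha.
Step by step:
`result1 = append_to(5)` → result1 = [5]
`result2 = append_to(5)` → result1 = [5, 5] (same object as result2); result2 = [5, 5] (same object as result1)
`result3 = append_to(7)` → result1 = [5, 5, 7] (same object as result2, result3); result2 = [5, 5, 7] (same object as result1, result3); result3 = [5, 5, 7] (same object as result1, result2)
`print(result1)` → prints [5, 5, 7]
`print(result2)` → prints [5, 5, 7]
`print(result3)` → prints [5, 5, 7]
`print(result1 is result2)` → prints True

Answer:
[5, 5, 7]
[5, 5, 7]
[5, 5, 7]
True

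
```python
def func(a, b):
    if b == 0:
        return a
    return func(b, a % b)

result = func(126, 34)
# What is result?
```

func(126, 34) -> func(34, 24) -> func(24, 10) -> func(10, 4) -> func(4, 2) -> func(2, 0) -> 2

Answer: 2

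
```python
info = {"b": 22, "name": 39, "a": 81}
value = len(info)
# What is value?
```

Trace:
`info = {"b": 22, "name": 39, "a": 81}` → info = {'b': 22, 'name': 39, 'a': 81}
`value = len(info)` → value = 3
So value = 3

Answer: 3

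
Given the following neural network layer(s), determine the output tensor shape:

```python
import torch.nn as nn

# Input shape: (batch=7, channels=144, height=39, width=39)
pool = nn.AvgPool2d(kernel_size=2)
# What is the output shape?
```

Input: (7, 144, 39, 39) -> Output: (7, 144, 19, 19)

Answer: (7, 144, 19, 19)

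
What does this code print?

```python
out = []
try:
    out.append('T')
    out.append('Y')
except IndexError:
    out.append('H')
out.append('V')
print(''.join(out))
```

Execution trace: 'T' (try body) → 'Y' (try body, no exception) → 'V' (after the try/except). Output: TYV

Answer: TYV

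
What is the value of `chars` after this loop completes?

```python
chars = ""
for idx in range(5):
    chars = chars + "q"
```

Repeat 'q' 5 times
`chars` takes the values: "" → "q" → "qq" → "qqq" → "qqqq" → "qqqqq"

Answer: "qqqqq"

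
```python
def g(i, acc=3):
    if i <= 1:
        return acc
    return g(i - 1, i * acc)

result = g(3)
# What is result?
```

Accumulator trace (n, acc): (3, 3) -> (2, 9) -> (1, 18) -> return 18

Answer: 18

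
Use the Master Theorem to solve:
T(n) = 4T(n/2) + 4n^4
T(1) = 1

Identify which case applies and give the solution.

a=4, b=2, f(n)=4n^4. log_2(4) = 2. Since c=4 > 2 and the regularity condition holds (4(n/2)^4 = (4/2^4)n^4 with 4/2^4 < 1), Case 3 applies: T(n) = Θ(f(n)) = O(n^4).

Answer: O(n^4) - Case 3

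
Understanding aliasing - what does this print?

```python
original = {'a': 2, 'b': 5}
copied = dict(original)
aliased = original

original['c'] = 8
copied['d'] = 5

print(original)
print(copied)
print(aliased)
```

Key concept: dict() creates copy, assignment creates alias.
Step by step:
`original = {'a': 2, 'b': 5}` → original = {'a': 2, 'b': 5}
`copied = dict(original)` → copied = {'a': 2, 'b': 5}
`aliased = original` → aliased = {'a': 2, 'b': 5} (same object as original)
`original['c'] = 8` → original = {'a': 2, 'b': 5, 'c': 8} (same object as aliased); aliased = {'a': 2, 'b': 5, 'c': 8} (same object as original)
`copied['d'] = 5` → copied = {'a': 2, 'b': 5, 'd': 5}
`print(original)` → prints {'a': 2, 'b': 5, 'c': 8}
`print(copied)` → prints {'a': 2, 'b': 5, 'd': 5}
`print(aliased)` → prints {'a': 2, 'b': 5, 'c': 8}

Answer:
{'a': 2, 'b': 5, 'c': 8}
{'a': 2, 'b': 5, 'd': 5}
{'a': 2, 'b': 5, 'c': 8}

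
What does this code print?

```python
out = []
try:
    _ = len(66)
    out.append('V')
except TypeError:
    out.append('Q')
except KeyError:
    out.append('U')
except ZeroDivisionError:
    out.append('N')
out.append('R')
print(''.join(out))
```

Execution trace: 'Q' (except TypeError) → 'R' (after the try/except). Output: QR

Answer: QR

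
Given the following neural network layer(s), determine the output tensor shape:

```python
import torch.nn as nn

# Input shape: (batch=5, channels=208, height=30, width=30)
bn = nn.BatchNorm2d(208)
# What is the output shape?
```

Input: (5, 208, 30, 30) -> Output: (5, 208, 30, 30)

Answer: (5, 208, 30, 30)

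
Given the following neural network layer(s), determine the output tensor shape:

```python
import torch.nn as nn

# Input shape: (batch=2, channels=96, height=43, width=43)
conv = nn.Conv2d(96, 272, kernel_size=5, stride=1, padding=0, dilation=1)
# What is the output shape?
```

Input: (2, 96, 43, 43) -> Output: (2, 272, 39, 39)

Answer: (2, 272, 39, 39)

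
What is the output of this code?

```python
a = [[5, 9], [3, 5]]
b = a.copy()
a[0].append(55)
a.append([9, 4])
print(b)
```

Key concept: shallow copy with nested lists.
Step by step:
`a = [[5, 9], [3, 5]]` → a = [[5, 9], [3, 5]]
`b = a.copy()` → b = [[5, 9], [3, 5]]
`a[0].append(55)` → a = [[5, 9, 55], [3, 5]]; b = [[5, 9, 55], [3, 5]]
`a.append([9, 4])` → a = [[5, 9, 55], [3, 5], [9, 4]]
`print(b)` → prints [[5, 9, 55], [3, 5]]

Answer: [[5, 9, 55], [3, 5]]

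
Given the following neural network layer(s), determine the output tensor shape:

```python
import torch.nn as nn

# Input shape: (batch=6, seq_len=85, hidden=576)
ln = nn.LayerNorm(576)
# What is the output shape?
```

Input: (6, 85, 576) -> Output: (6, 85, 576)

Answer: (6, 85, 576)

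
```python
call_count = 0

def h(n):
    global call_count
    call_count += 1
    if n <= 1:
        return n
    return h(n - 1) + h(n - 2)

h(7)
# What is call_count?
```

Calls(n) = 1 + Calls(n-1) + Calls(n-2); Calls(0)=Calls(1)=1. For n=7 this gives 41.

Answer: 41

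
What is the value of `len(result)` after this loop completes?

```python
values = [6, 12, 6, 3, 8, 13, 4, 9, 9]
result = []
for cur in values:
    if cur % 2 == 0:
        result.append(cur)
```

Count even numbers in [6, 12, 6, 3, 8, 13, 4, 9, 9]
`result` takes the values: [] → [6] → [6, 12] → [6, 12, 6] → [6, 12, 6, 8] → [6, 12, 6, 8, 4]
So `len(result)` = 5

Answer: 5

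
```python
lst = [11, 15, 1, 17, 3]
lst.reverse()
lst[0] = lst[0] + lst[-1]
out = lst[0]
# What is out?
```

Trace:
`lst = [11, 15, 1, 17, 3]` → lst = [11, 15, 1, 17, 3]
`lst.reverse()` → lst = [3, 17, 1, 15, 11]
`lst[0] = lst[0] + lst[-1]` → lst = [14, 17, 1, 15, 11]
`out = lst[0]` → out = 14
So out = 14

Answer: 14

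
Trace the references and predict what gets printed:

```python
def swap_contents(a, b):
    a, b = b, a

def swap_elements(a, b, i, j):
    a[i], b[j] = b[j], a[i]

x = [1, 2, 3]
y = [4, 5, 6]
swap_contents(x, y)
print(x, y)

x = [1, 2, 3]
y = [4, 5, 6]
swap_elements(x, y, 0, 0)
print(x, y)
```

Key concept: parameter rebinding vs mutation.
Step by step:
`x = [1, 2, 3]` → x = [1, 2, 3]
`y = [4, 5, 6]` → y = [4, 5, 6]
`swap_contents(x, y)` → no visible change to tracked variables
`print(x, y)` → prints [1, 2, 3] [4, 5, 6]
`x = [1, 2, 3]` → x = [1, 2, 3]
`y = [4, 5, 6]` → y = [4, 5, 6]
`swap_elements(x, y, 0, 0)` → x = [4, 2, 3]; y = [1, 5, 6]
`print(x, y)` → prints [4, 2, 3] [1, 5, 6]

Answer:
[1, 2, 3] [4, 5, 6]
[4, 2, 3] [1, 5, 6]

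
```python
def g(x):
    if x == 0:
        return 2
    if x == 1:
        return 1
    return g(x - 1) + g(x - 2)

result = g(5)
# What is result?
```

Build up from base cases: g(0)=2, g(1)=1, g(2)=3, g(3)=4, g(4)=7, g(5)=11

Answer: 11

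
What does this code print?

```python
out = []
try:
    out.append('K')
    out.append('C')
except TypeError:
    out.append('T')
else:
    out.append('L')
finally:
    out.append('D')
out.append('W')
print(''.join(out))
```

Execution trace: 'K' (try body) → 'C' (try body, no exception) → 'L' (else) → 'D' (finally) → 'W' (after the try/except). Output: KCLDW

Answer: KCLDW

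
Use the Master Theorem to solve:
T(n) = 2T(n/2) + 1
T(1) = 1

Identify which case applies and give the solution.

a=2, b=2, f(n)=1. log_2(2) = 1. Since c=0 < 1, Case 1 applies: T(n) = Θ(n^log_b(a)) = O(n).

Answer: O(n) - Case 1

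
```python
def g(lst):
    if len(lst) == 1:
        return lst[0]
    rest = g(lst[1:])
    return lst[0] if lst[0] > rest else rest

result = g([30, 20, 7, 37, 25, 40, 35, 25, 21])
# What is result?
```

Recursive max over [30, 20, 7, 37, 25, 40, 35, 25, 21] = 40

Answer: 40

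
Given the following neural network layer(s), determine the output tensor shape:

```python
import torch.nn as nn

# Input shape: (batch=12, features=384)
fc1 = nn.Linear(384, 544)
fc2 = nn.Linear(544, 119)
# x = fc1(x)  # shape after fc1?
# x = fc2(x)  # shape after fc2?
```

Input: (12, 384) -> after fc1: (12, 544) -> Output: (12, 119)

Answer: (12, 119)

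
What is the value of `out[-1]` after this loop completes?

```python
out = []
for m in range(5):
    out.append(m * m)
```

Last element of squares 0 to 4
`out` takes the values: [] → [0] → [0, 1] → [0, 1, 4] → [0, 1, 4, 9] → [0, 1, 4, 9, 16]
So `out[-1]` = 16

Answer: 16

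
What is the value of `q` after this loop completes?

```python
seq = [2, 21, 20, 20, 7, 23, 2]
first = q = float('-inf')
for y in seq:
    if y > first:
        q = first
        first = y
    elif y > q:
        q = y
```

Second largest (with repeats) in [2, 21, 20, 20, 7, 23, 2]
`q` takes the values: -inf → 2 → 20 → 21

Answer: 21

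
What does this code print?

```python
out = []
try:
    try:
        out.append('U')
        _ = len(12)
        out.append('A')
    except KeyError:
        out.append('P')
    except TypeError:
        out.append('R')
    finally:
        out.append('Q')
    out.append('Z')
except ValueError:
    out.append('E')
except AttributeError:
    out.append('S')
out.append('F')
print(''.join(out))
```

Execution trace: 'U' (inner try body) → 'R' (inner except TypeError) → 'Q' (inner finally) → 'Z' (try body, no exception) → 'F' (after the try/except). Output: URQZF

Answer: URQZF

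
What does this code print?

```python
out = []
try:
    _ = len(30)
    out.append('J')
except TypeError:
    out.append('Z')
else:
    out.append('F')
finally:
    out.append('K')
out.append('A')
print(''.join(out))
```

Execution trace: 'Z' (except TypeError) → 'K' (finally) → 'A' (after the try/except). Output: ZKA

Answer: ZKA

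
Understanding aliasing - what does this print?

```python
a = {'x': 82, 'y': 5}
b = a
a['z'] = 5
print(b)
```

Key concept: dict aliasing.
Step by step:
`a = {'x': 82, 'y': 5}` → a = {'x': 82, 'y': 5}
`b = a` → b = {'x': 82, 'y': 5} (same object as a)
`a['z'] = 5` → a = {'x': 82, 'y': 5, 'z': 5} (same object as b); b = {'x': 82, 'y': 5, 'z': 5} (same object as a)
`print(b)` → prints {'x': 82, 'y': 5, 'z': 5}

Answer: {'x': 82, 'y': 5, 'z': 5}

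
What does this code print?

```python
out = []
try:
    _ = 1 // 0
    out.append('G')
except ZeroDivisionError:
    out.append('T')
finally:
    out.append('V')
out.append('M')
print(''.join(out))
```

Execution trace: 'T' (except ZeroDivisionError) → 'V' (finally) → 'M' (after the try/except). Output: TVM

Answer: TVM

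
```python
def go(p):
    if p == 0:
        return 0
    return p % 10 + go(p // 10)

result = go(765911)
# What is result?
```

Sum of digits of 765911: 1 + 1 + 9 + 5 + 6 + 7 = 29

Answer: 29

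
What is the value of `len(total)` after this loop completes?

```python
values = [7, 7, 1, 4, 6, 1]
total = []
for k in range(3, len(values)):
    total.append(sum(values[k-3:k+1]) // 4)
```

Number of 4-element averages
`total` takes the values: [] → [4] → [4, 4] → [4, 4, 3]
So `len(total)` = 3

Answer: 3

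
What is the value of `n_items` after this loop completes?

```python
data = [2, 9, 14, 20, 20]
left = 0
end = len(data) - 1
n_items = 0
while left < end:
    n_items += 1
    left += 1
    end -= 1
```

Iterations until pointers meet (list length 5)
`n_items` takes the values: 0 → 1 → 2

Answer: 2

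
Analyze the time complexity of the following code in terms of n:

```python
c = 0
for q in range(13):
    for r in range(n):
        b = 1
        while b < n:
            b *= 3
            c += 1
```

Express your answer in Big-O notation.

Each loop level contributes: 1 × n × log n. Multiplying the contributions gives O(n log n).

Answer: O(n log n)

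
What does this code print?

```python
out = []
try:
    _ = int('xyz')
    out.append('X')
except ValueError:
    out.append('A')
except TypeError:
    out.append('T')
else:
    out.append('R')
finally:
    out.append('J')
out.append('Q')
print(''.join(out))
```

Execution trace: 'A' (except ValueError) → 'J' (finally) → 'Q' (after the try/except). Output: AJQ

Answer: AJQ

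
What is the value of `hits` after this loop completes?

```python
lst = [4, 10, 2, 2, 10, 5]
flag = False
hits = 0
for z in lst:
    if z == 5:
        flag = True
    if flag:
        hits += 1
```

Count elements after first 5 in [4, 10, 2, 2, 10, 5]
`hits` takes the values: 0 → 1

Answer: 1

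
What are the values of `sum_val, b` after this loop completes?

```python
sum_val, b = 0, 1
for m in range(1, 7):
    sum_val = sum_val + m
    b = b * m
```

Sum and factorial of 1 to 6
`sum_val, b` takes the values: (0, 1) → (1, 1) → (3, 1) → (3, 2) → (6, 2) → (6, 6) → (10, 6) → (10, 24) → (15, 24) → (15, 120) → (21, 120) → (21, 720)

Answer: 21, 720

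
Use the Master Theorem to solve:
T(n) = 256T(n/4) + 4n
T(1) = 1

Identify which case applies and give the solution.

a=256, b=4, f(n)=4n. log_4(256) = 4. Since c=1 < 4, Case 1 applies: T(n) = Θ(n^log_b(a)) = O(n^4).

Answer: O(n^4) - Case 1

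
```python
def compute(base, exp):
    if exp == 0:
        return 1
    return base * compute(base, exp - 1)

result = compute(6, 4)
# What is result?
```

compute(6, 4) = 6 * 6 * 6 * 6 = 1296

Answer: 1296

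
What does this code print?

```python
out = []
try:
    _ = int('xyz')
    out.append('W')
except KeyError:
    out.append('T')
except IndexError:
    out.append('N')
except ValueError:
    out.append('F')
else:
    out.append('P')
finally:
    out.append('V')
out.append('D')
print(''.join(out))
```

Execution trace: 'F' (except ValueError) → 'V' (finally) → 'D' (after the try/except). Output: FVD

Answer: FVD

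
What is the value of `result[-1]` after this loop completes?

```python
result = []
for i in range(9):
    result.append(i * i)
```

Last element of squares 0 to 8
`result` takes the values: [] → [0] → [0, 1] → [0, 1, 4] → [0, 1, 4, 9] → [0, 1, 4, 9, 16] → [0, 1, 4, 9, 16, 25] → [0, 1, 4, 9, 16, 25, 36] → [0, 1, 4, 9, 16, 25, 36, 49] → [0, 1, 4, 9, 16, 25, 36, 49, 64]
So `result[-1]` = 64

Answer: 64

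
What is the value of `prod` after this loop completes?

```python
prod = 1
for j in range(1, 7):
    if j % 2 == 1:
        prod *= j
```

Product of odd numbers 1 to 6
`prod` takes the values: 1 → 3 → 15

Answer: 15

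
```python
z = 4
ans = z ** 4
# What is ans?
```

Trace:
`z = 4` → z = 4
`ans = z ** 4` → ans = 256
So ans = 256

Answer: 256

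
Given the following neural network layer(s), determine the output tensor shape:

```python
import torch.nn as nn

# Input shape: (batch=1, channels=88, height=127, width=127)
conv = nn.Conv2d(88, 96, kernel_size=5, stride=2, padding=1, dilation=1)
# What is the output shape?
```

Input: (1, 88, 127, 127) -> Output: (1, 96, 63, 63)

Answer: (1, 96, 63, 63)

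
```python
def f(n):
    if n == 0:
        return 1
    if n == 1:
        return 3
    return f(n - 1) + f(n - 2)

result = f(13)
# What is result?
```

Build up from base cases: f(0)=1, f(1)=3, f(2)=4, f(3)=7, f(4)=11, f(5)=18, f(6)=29, ..., f(13)=843

Answer: 843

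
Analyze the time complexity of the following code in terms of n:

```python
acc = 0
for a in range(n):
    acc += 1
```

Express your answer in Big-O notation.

Each loop level contributes: n. Multiplying the contributions gives O(n).

Answer: O(n)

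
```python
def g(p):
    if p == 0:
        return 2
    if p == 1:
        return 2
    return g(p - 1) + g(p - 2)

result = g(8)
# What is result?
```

Build up from base cases: g(0)=2, g(1)=2, g(2)=4, g(3)=6, g(4)=10, g(5)=16, g(6)=26, ..., g(8)=68

Answer: 68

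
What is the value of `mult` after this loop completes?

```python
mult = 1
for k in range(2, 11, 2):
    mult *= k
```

Product of even numbers 2 to 10
`mult` takes the values: 1 → 2 → 8 → 48 → 384 → 3840

Answer: 3840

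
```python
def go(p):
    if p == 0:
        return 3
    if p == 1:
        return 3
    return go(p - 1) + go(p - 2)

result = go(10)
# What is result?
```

Build up from base cases: go(0)=3, go(1)=3, go(2)=6, go(3)=9, go(4)=15, go(5)=24, go(6)=39, ..., go(10)=267

Answer: 267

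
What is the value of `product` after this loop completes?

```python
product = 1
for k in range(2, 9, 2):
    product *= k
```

Product of even numbers 2 to 8
`product` takes the values: 1 → 2 → 8 → 48 → 384

Answer: 384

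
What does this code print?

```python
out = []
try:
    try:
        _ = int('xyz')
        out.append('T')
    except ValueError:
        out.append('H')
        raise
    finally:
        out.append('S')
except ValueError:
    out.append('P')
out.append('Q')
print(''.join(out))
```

Execution trace: 'H' (inner except ValueError) → 'S' (inner finally) → 'P' (outer except ValueError) → 'Q' (after the try/except). Output: HSPQ

Answer: HSPQ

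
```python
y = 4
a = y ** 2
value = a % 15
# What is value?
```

Trace:
`y = 4` → y = 4
`a = y ** 2` → a = 16
`value = a % 15` → value = 1
So value = 1

Answer: 1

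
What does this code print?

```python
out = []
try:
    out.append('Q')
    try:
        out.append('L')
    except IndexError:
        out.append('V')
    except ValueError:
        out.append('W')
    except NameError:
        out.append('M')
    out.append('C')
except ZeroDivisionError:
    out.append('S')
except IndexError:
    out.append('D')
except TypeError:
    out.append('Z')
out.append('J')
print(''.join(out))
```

Execution trace: 'Q' (try body) → 'L' (inner try body, no exception) → 'C' (try body, no exception) → 'J' (after the try/except). Output: QLCJ

Answer: QLCJ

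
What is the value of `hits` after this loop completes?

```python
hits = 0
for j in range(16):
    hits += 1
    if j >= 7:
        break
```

Loop breaks when j reaches 7, hits is 8
`hits` takes the values: 0 → 1 → 2 → 3 → 4 → 5 → 6 → 7 → 8

Answer: 8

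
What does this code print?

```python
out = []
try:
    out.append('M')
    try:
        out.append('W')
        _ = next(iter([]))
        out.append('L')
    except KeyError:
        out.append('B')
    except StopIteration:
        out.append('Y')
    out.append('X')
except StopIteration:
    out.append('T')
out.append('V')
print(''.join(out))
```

Execution trace: 'M' (try body) → 'W' (inner try body) → 'Y' (inner except StopIteration) → 'X' (try body, no exception) → 'V' (after the try/except). Output: MWYXV

Answer: MWYXV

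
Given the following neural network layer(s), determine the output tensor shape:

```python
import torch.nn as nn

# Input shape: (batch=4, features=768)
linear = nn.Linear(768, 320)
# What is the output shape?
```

Input: (4, 768) -> Output: (4, 320)

Answer: (4, 320)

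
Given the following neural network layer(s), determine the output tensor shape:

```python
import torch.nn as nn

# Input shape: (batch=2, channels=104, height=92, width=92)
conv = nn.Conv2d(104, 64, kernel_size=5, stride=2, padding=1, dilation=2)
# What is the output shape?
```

Input: (2, 104, 92, 92) -> Output: (2, 64, 43, 43)

Answer: (2, 64, 43, 43)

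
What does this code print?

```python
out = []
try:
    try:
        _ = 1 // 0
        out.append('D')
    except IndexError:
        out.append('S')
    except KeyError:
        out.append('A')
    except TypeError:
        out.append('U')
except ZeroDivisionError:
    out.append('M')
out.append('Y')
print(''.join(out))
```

Execution trace: 'M' (outer except ZeroDivisionError) → 'Y' (after the try/except). Output: MY

Answer: MY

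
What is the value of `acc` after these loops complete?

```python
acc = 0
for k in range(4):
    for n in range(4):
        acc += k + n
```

Sum of all k+n for k,n in 4x4
`acc` takes the values: 0 → 1 → 3 → 6 → 7 → 9 → 12 → 16 → 18 → 21 → 25 → 30 → 33 → 37 → 42 → 48

Answer: 48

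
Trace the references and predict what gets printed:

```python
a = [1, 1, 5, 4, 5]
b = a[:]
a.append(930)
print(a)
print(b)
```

Key concept: slice [:] creates copy.
Step by step:
`a = [1, 1, 5, 4, 5]` → a = [1, 1, 5, 4, 5]
`b = a[:]` → b = [1, 1, 5, 4, 5]
`a.append(930)` → a = [1, 1, 5, 4, 5, 930]
`print(a)` → prints [1, 1, 5, 4, 5, 930]
`print(b)` → prints [1, 1, 5, 4, 5]

Answer:
[1, 1, 5, 4, 5, 930]
[1, 1, 5, 4, 5]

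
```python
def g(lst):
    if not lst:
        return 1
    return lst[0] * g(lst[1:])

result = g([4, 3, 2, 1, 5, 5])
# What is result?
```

Product over [4, 3, 2, 1, 5, 5] = 4 * 3 * 2 * 1 * 5 * 5 = 600

Answer: 600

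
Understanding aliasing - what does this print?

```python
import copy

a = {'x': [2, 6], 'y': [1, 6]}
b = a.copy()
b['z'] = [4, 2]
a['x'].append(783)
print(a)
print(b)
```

Key concept: shallow copy of dict with mutable values.
Step by step:
`a = {'x': [2, 6], 'y': [1, 6]}` → a = {'x': [2, 6], 'y': [1, 6]}
`b = a.copy()` → b = {'x': [2, 6], 'y': [1, 6]}
`b['z'] = [4, 2]` → b = {'x': [2, 6], 'y': [1, 6], 'z': [4, 2]}
`a['x'].append(783)` → a = {'x': [2, 6, 783], 'y': [1, 6]}; b = {'x': [2, 6, 783], 'y': [1, 6], 'z': [4, 2]}
`print(a)` → prints {'x': [2, 6, 783], 'y': [1, 6]}
`print(b)` → prints {'x': [2, 6, 783], 'y': [1, 6], 'z': [4, 2]}

Answer:
{'x': [2, 6, 783], 'y': [1, 6]}
{'x': [2, 6, 783], 'y': [1, 6], 'z': [4, 2]}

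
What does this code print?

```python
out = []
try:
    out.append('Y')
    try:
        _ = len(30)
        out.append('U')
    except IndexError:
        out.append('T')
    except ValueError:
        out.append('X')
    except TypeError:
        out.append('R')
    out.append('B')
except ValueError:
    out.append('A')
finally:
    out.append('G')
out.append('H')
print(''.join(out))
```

Execution trace: 'Y' (try body) → 'R' (inner except TypeError) → 'B' (try body, no exception) → 'G' (finally) → 'H' (after the try/except). Output: YRBGH

Answer: YRBGH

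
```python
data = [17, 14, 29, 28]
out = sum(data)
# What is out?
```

Trace:
`data = [17, 14, 29, 28]` → data = [17, 14, 29, 28]
`out = sum(data)` → out = 88
So out = 88

Answer: 88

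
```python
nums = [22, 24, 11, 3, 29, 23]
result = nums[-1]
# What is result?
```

Trace:
`nums = [22, 24, 11, 3, 29, 23]` → nums = [22, 24, 11, 3, 29, 23]
`result = nums[-1]` → result = 23
So result = 23

Answer: 23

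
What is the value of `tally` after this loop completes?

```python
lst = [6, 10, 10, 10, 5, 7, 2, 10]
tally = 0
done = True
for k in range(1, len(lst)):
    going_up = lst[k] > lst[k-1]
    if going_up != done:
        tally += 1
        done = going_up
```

Count direction changes in [6, 10, 10, 10, 5, 7, 2, 10]
`tally` takes the values: 0 → 1 → 2 → 3 → 4

Answer: 4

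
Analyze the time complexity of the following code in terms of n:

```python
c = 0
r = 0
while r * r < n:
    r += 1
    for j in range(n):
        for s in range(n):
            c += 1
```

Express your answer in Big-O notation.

Each loop level contributes: √n × n × n. Multiplying the contributions gives O(n^2√n).

Answer: O(n^2√n)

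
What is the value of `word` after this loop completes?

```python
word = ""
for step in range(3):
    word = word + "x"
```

Repeat 'x' 3 times
`word` takes the values: "" → "x" → "xx" → "xxx"

Answer: "xxx"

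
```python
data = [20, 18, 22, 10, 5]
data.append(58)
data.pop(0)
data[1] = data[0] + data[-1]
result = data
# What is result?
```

Trace:
`data = [20, 18, 22, 10, 5]` → data = [20, 18, 22, 10, 5]
`data.append(58)` → data = [20, 18, 22, 10, 5, 58]
`data.pop(0)` → data = [18, 22, 10, 5, 58]
`data[1] = data[0] + data[-1]` → data = [18, 76, 10, 5, 58]
`result = data` → result = [18, 76, 10, 5, 58]
So result = [18, 76, 10, 5, 58]

Answer: [18, 76, 10, 5, 58]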